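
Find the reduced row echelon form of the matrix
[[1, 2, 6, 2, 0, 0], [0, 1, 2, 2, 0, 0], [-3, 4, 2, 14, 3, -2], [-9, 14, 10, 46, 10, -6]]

R3 ← R3 + 3·R1
  [  1   2   6   2   0   0 ]
  [  0   1   2   2   0   0 ]
  [  0  10  20  20   3  -2 ]
  [ -9  14  10  46  10  -6 ]
R4 ← R4 + 9·R1
  [ 1   2   6   2   0   0 ]
  [ 0   1   2   2   0   0 ]
  [ 0  10  20  20   3  -2 ]
  [ 0  32  64  64  10  -6 ]
R3 ← R3 − 10·R2
  [ 1   2   6   2   0   0 ]
  [ 0   1   2   2   0   0 ]
  [ 0   0   0   0   3  -2 ]
  [ 0  32  64  64  10  -6 ]
R4 ← R4 − 32·R2
  [ 1  2  6  2   0   0 ]
  [ 0  1  2  2   0   0 ]
  [ 0  0  0  0   3  -2 ]
  [ 0  0  0  0  10  -6 ]
R3 ← 1/3·R3
  [ 1  2  6  2   0     0 ]
  [ 0  1  2  2   0     0 ]
  [ 0  0  0  0   1  -2/3 ]
  [ 0  0  0  0  10    -6 ]
R4 ← R4 − 10·R3
  [ 1  2  6  2  0     0 ]
  [ 0  1  2  2  0     0 ]
  [ 0  0  0  0  1  -2/3 ]
  [ 0  0  0  0  0   2/3 ]
R4 ← 3/2·R4
  [ 1  2  6  2  0     0 ]
  [ 0  1  2  2  0     0 ]
  [ 0  0  0  0  1  -2/3 ]
  [ 0  0  0  0  0     1 ]
R3 ← R3 + 2/3·R4
  [ 1  2  6  2  0  0 ]
  [ 0  1  2  2  0  0 ]
  [ 0  0  0  0  1  0 ]
  [ 0  0  0  0  0  1 ]
R1 ← R1 − 2·R2
  [ 1  0  2  -2  0  0 ]
  [ 0  1  2   2  0  0 ]
  [ 0  0  0   0  1  0 ]
  [ 0  0  0   0  0  1 ]

[[1, 0, 2, -2, 0, 0], [0, 1, 2, 2, 0, 0], [0, 0, 0, 0, 1, 0], [0, 0, 0, 0, 0, 1]]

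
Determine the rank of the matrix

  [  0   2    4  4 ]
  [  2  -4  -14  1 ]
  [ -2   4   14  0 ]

rank = 3

r1 ↔ r2
r1 ← 1/2·r1
r3 ← r3 + 2·r1
r2 ← 1/2·r2
r2 ← r2 − 2·r3
r1 ← r1 − 1/2·r3
r1 ← r1 + 2·r2
The reduced form has 3 nonzero rows.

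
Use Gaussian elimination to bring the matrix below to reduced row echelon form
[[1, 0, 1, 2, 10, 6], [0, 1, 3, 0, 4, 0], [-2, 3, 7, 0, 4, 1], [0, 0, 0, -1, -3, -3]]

ρ3 -> ρ3 + 2·ρ1
ρ3 -> ρ3 − 3·ρ2
ρ3 -> 1/4·ρ3
ρ4 -> ρ4 + ρ3
ρ4 -> 4·ρ4
ρ3 -> ρ3 − 13/4·ρ4
ρ1 -> ρ1 − 6·ρ4
ρ1 -> ρ1 − 2·ρ3

[[1, 0, 1, 0, 4, 0], [0, 1, 3, 0, 4, 0], [0, 0, 0, 1, 3, 0], [0, 0, 0, 0, 0, 1]]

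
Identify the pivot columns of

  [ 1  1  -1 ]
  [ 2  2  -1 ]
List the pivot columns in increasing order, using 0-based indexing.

R2 := R2 − 2·R1
  [ 1  1  -1 ]
  [ 0  0   1 ]
R1 := R1 + R2
  [ 1  1  0 ]
  [ 0  0  1 ]
Pivot columns are the columns containing a leading 1.

0, 2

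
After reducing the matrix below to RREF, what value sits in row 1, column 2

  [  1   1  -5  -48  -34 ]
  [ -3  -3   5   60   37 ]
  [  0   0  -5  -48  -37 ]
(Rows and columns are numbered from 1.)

1

R2 := R2 + 3·R1
  [ 1  1   -5  -48  -34 ]
  [ 0  0  -10  -84  -65 ]
  [ 0  0   -5  -48  -37 ]
R2 := -1/10·R2
  [ 1  1  -5   -48   -34 ]
  [ 0  0   1  42/5  13/2 ]
  [ 0  0  -5   -48   -37 ]
R3 := R3 + 5·R2
  [ 1  1  -5   -48   -34 ]
  [ 0  0   1  42/5  13/2 ]
  [ 0  0   0    -6  -9/2 ]
R3 := -1/6·R3
  [ 1  1  -5   -48   -34 ]
  [ 0  0   1  42/5  13/2 ]
  [ 0  0   0     1   3/4 ]
R2 := R2 − 42/5·R3
  [ 1  1  -5  -48  -34 ]
  [ 0  0   1    0  1/5 ]
  [ 0  0   0    1  3/4 ]
R1 := R1 + 48·R3
  [ 1  1  -5  0    2 ]
  [ 0  0   1  0  1/5 ]
  [ 0  0   0  1  3/4 ]
R1 := R1 + 5·R2
  [ 1  1  0  0    3 ]
  [ 0  0  1  0  1/5 ]
  [ 0  0  0  1  3/4 ]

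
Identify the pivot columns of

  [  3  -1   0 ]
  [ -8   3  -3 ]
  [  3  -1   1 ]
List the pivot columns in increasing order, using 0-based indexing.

Multiply r1 by 1/3.
  [  1  -1/3   0 ]
  [ -8     3  -3 ]
  [  3    -1   1 ]
Add 8 times r1 to r2.
  [ 1  -1/3   0 ]
  [ 0   1/3  -3 ]
  [ 3    -1   1 ]
Subtract 3 times r1 from r3.
  [ 1  -1/3   0 ]
  [ 0   1/3  -3 ]
  [ 0     0   1 ]
Multiply r2 by 3.
  [ 1  -1/3   0 ]
  [ 0     1  -9 ]
  [ 0     0   1 ]
Add 9 times r3 to r2.
  [ 1  -1/3  0 ]
  [ 0     1  0 ]
  [ 0     0  1 ]
Add 1/3 times r2 to r1.
  [ 1  0  0 ]
  [ 0  1  0 ]
  [ 0  0  1 ]
Pivot columns are the columns containing a leading 1.

0, 1, 2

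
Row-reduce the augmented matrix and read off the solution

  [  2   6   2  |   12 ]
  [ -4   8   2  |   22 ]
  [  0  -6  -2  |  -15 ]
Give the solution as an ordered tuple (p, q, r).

r1 -> 1/2·r1
  [  1   3   1  |    6 ]
  [ -4   8   2  |   22 ]
  [  0  -6  -2  |  -15 ]
r2 -> r2 + 4·r1
  [ 1   3   1  |    6 ]
  [ 0  20   6  |   46 ]
  [ 0  -6  -2  |  -15 ]
r2 -> 1/20·r2
  [ 1   3     1  |      6 ]
  [ 0   1  3/10  |  23/10 ]
  [ 0  -6    -2  |    -15 ]
r3 -> r3 + 6·r2
  [ 1  3     1  |      6 ]
  [ 0  1  3/10  |  23/10 ]
  [ 0  0  -1/5  |   -6/5 ]
r3 -> -5·r3
  [ 1  3     1  |      6 ]
  [ 0  1  3/10  |  23/10 ]
  [ 0  0     1  |      6 ]
r2 -> r2 − 3/10·r3
  [ 1  3  1  |    6 ]
  [ 0  1  0  |  1/2 ]
  [ 0  0  1  |    6 ]
r1 -> r1 − r3
  [ 1  3  0  |    0 ]
  [ 0  1  0  |  1/2 ]
  [ 0  0  1  |    6 ]
r1 -> r1 − 3·r2
  [ 1  0  0  |  -3/2 ]
  [ 0  1  0  |   1/2 ]
  [ 0  0  1  |     6 ]
Reading off the last column: p = -3/2, q = 1/2, r = 6.

(-3/2, 1/2, 6)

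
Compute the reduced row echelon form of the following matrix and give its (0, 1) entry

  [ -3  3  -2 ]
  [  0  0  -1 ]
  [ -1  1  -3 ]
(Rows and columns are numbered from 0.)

r1 → -1/3·r1
  [  1  -1  2/3 ]
  [  0   0   -1 ]
  [ -1   1   -3 ]
r3 → r3 + r1
  [ 1  -1   2/3 ]
  [ 0   0    -1 ]
  [ 0   0  -7/3 ]
r2 → -1·r2
  [ 1  -1   2/3 ]
  [ 0   0     1 ]
  [ 0   0  -7/3 ]
r3 → r3 + 7/3·r2
  [ 1  -1  2/3 ]
  [ 0   0    1 ]
  [ 0   0    0 ]
r1 → r1 − 2/3·r2
  [ 1  -1  0 ]
  [ 0   0  1 ]
  [ 0   0  0 ]

-1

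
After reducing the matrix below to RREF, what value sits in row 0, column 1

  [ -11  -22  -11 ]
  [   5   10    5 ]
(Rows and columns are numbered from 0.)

Multiply r1 by -1/11.
Subtract 5 times r1 from r2.

2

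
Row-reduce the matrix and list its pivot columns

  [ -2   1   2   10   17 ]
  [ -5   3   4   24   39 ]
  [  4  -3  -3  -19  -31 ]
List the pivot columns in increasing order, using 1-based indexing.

ρ1 := -1/2·ρ1
  [  1  -1/2  -1   -5  -17/2 ]
  [ -5     3   4   24     39 ]
  [  4    -3  -3  -19    -31 ]
ρ2 := ρ2 + 5·ρ1
  [ 1  -1/2  -1   -5  -17/2 ]
  [ 0   1/2  -1   -1   -7/2 ]
  [ 4    -3  -3  -19    -31 ]
ρ3 := ρ3 − 4·ρ1
  [ 1  -1/2  -1  -5  -17/2 ]
  [ 0   1/2  -1  -1   -7/2 ]
  [ 0    -1   1   1      3 ]
ρ2 := 2·ρ2
  [ 1  -1/2  -1  -5  -17/2 ]
  [ 0     1  -2  -2     -7 ]
  [ 0    -1   1   1      3 ]
ρ3 := ρ3 + ρ2
  [ 1  -1/2  -1  -5  -17/2 ]
  [ 0     1  -2  -2     -7 ]
  [ 0     0  -1  -1     -4 ]
ρ3 := -1·ρ3
  [ 1  -1/2  -1  -5  -17/2 ]
  [ 0     1  -2  -2     -7 ]
  [ 0     0   1   1      4 ]
ρ2 := ρ2 + 2·ρ3
  [ 1  -1/2  -1  -5  -17/2 ]
  [ 0     1   0   0      1 ]
  [ 0     0   1   1      4 ]
ρ1 := ρ1 + ρ3
  [ 1  -1/2  0  -4  -9/2 ]
  [ 0     1  0   0     1 ]
  [ 0     0  1   1     4 ]
ρ1 := ρ1 + 1/2·ρ2
  [ 1  0  0  -4  -4 ]
  [ 0  1  0   0   1 ]
  [ 0  0  1   1   4 ]
Pivot columns are the columns containing a leading 1.

1, 2, 3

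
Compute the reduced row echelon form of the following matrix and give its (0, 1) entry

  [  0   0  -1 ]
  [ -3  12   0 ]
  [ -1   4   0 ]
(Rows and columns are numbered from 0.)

R1 <=> R2
R1 → -1/3·R1
R3 → R3 + R1
R2 → -1·R2

-4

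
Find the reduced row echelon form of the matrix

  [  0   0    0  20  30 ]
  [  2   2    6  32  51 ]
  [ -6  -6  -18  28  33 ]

ρ1 <=> ρ2
  [  2   2    6  32  51 ]
  [  0   0    0  20  30 ]
  [ -6  -6  -18  28  33 ]
ρ1 → 1/2·ρ1
  [  1   1    3  16  51/2 ]
  [  0   0    0  20    30 ]
  [ -6  -6  -18  28    33 ]
ρ3 → ρ3 + 6·ρ1
  [ 1  1  3   16  51/2 ]
  [ 0  0  0   20    30 ]
  [ 0  0  0  124   186 ]
ρ2 → 1/20·ρ2
  [ 1  1  3   16  51/2 ]
  [ 0  0  0    1   3/2 ]
  [ 0  0  0  124   186 ]
ρ3 → ρ3 − 124·ρ2
  [ 1  1  3  16  51/2 ]
  [ 0  0  0   1   3/2 ]
  [ 0  0  0   0     0 ]
ρ1 → ρ1 − 16·ρ2
  [ 1  1  3  0  3/2 ]
  [ 0  0  0  1  3/2 ]
  [ 0  0  0  0    0 ]

[[1, 1, 3, 0, 3/2], [0, 0, 0, 1, 3/2], [0, 0, 0, 0, 0]]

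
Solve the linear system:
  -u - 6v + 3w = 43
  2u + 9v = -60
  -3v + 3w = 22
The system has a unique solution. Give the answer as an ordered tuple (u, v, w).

Form the augmented matrix and row-reduce:
  [ -1  -6  3  |   43 ]
  [  2   9  0  |  -60 ]
  [  0  -3  3  |   22 ]
r1 → -1·r1
  [ 1   6  -3  |  -43 ]
  [ 2   9   0  |  -60 ]
  [ 0  -3   3  |   22 ]
r2 → r2 − 2·r1
  [ 1   6  -3  |  -43 ]
  [ 0  -3   6  |   26 ]
  [ 0  -3   3  |   22 ]
r2 → -1/3·r2
  [ 1   6  -3  |    -43 ]
  [ 0   1  -2  |  -26/3 ]
  [ 0  -3   3  |     22 ]
r3 → r3 + 3·r2
  [ 1  6  -3  |    -43 ]
  [ 0  1  -2  |  -26/3 ]
  [ 0  0  -3  |     -4 ]
r3 → -1/3·r3
  [ 1  6  -3  |    -43 ]
  [ 0  1  -2  |  -26/3 ]
  [ 0  0   1  |    4/3 ]
r2 → r2 + 2·r3
  [ 1  6  -3  |  -43 ]
  [ 0  1   0  |   -6 ]
  [ 0  0   1  |  4/3 ]
r1 → r1 + 3·r3
  [ 1  6  0  |  -39 ]
  [ 0  1  0  |   -6 ]
  [ 0  0  1  |  4/3 ]
r1 → r1 − 6·r2
  [ 1  0  0  |   -3 ]
  [ 0  1  0  |   -6 ]
  [ 0  0  1  |  4/3 ]
Reading off the last column: u = -3, v = -6, w = 4/3.

(-3, -6, 4/3)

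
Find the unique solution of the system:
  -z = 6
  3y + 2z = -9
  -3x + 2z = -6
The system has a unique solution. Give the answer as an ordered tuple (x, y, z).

Form the augmented matrix and row-reduce:
  [  0  0  -1  |   6 ]
  [  0  3   2  |  -9 ]
  [ -3  0   2  |  -6 ]
ρ1 ↔ ρ3
  [ -3  0   2  |  -6 ]
  [  0  3   2  |  -9 ]
  [  0  0  -1  |   6 ]
ρ1 ← -1/3·ρ1
  [ 1  0  -2/3  |   2 ]
  [ 0  3     2  |  -9 ]
  [ 0  0    -1  |   6 ]
ρ2 ← 1/3·ρ2
  [ 1  0  -2/3  |   2 ]
  [ 0  1   2/3  |  -3 ]
  [ 0  0    -1  |   6 ]
ρ3 ← -1·ρ3
  [ 1  0  -2/3  |   2 ]
  [ 0  1   2/3  |  -3 ]
  [ 0  0     1  |  -6 ]
ρ2 ← ρ2 − 2/3·ρ3
  [ 1  0  -2/3  |   2 ]
  [ 0  1     0  |   1 ]
  [ 0  0     1  |  -6 ]
ρ1 ← ρ1 + 2/3·ρ3
  [ 1  0  0  |  -2 ]
  [ 0  1  0  |   1 ]
  [ 0  0  1  |  -6 ]
Reading off the last column: x = -2, y = 1, z = -6.

(-2, 1, -6)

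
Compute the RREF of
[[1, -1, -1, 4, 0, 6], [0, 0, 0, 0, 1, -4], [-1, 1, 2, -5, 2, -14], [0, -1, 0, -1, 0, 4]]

r3 := r3 + r1
r2 <-> r4
r2 := -1·r2
r3 := r3 − 2·r4
r1 := r1 + r3
r1 := r1 + r2

[[1, 0, 0, 4, 0, 2], [0, 1, 0, 1, 0, -4], [0, 0, 1, -1, 0, 0], [0, 0, 0, 0, 1, -4]]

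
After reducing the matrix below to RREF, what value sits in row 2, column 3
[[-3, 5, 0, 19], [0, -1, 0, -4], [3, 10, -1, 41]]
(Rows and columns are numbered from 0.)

R1 ← -1/3·R1
R3 ← R3 − 3·R1
R2 ← -1·R2
R3 ← R3 − 15·R2
R3 ← -1·R3
R1 ← R1 + 5/3·R2

0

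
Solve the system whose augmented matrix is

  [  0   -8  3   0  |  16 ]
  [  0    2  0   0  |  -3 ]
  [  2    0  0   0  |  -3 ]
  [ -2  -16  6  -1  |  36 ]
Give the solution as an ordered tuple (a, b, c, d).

ρ1 <=> ρ3
ρ1 → 1/2·ρ1
ρ4 → ρ4 + 2·ρ1
ρ2 → 1/2·ρ2
ρ3 → ρ3 + 8·ρ2
ρ4 → ρ4 + 16·ρ2
ρ3 → 1/3·ρ3
ρ4 → ρ4 − 6·ρ3
ρ4 → -1·ρ4
Reading off the last column: a = -3/2, b = -3/2, c = 4/3, d = -1.

(-3/2, -3/2, 4/3, -1)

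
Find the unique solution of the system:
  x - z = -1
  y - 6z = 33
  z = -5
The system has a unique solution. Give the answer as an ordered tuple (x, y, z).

(-6, 3, -5)

Form the augmented matrix and row-reduce:
  [ 1  0  -1  |  -1 ]
  [ 0  1  -6  |  33 ]
  [ 0  0   1  |  -5 ]
r2 -> r2 + 6·r3
r1 -> r1 + r3
Reading off the last column: x = -6, y = 3, z = -5.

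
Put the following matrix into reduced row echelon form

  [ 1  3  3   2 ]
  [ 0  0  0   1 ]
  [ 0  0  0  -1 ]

R3 := R3 + R2
  [ 1  3  3  2 ]
  [ 0  0  0  1 ]
  [ 0  0  0  0 ]
R1 := R1 − 2·R2
  [ 1  3  3  0 ]
  [ 0  0  0  1 ]
  [ 0  0  0  0 ]

[[1, 3, 3, 0], [0, 0, 0, 1], [0, 0, 0, 0]]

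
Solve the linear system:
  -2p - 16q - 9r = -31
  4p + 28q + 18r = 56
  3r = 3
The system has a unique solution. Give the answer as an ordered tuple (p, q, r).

(-1, 3/2, 1)

Form the augmented matrix and row-reduce:
  [ -2  -16  -9  |  -31 ]
  [  4   28  18  |   56 ]
  [  0    0   3  |    3 ]
Multiply r1 by -1/2.
  [ 1   8  9/2  |  31/2 ]
  [ 4  28   18  |    56 ]
  [ 0   0    3  |     3 ]
Subtract 4 times r1 from r2.
  [ 1   8  9/2  |  31/2 ]
  [ 0  -4    0  |    -6 ]
  [ 0   0    3  |     3 ]
Multiply r2 by -1/4.
  [ 1  8  9/2  |  31/2 ]
  [ 0  1    0  |   3/2 ]
  [ 0  0    3  |     3 ]
Multiply r3 by 1/3.
  [ 1  8  9/2  |  31/2 ]
  [ 0  1    0  |   3/2 ]
  [ 0  0    1  |     1 ]
Subtract 9/2 times r3 from r1.
  [ 1  8  0  |   11 ]
  [ 0  1  0  |  3/2 ]
  [ 0  0  1  |    1 ]
Subtract 8 times r2 from r1.
  [ 1  0  0  |   -1 ]
  [ 0  1  0  |  3/2 ]
  [ 0  0  1  |    1 ]
Reading off the last column: p = -1, q = 3/2, r = 1.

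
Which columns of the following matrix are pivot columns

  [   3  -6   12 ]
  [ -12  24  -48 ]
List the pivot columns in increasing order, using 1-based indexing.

R1 → 1/3·R1
  [   1  -2    4 ]
  [ -12  24  -48 ]
R2 → R2 + 12·R1
  [ 1  -2  4 ]
  [ 0   0  0 ]
Pivot columns are the columns containing a leading 1.

1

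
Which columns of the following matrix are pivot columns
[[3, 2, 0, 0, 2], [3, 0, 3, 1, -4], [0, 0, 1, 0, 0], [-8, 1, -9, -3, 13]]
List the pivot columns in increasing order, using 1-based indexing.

1, 2, 3, 4

Multiply R1 by 1/3.
  [  1  2/3   0   0  2/3 ]
  [  3    0   3   1   -4 ]
  [  0    0   1   0    0 ]
  [ -8    1  -9  -3   13 ]
Subtract 3 times R1 from R2.
  [  1  2/3   0   0  2/3 ]
  [  0   -2   3   1   -6 ]
  [  0    0   1   0    0 ]
  [ -8    1  -9  -3   13 ]
Add 8 times R1 to R4.
  [ 1   2/3   0   0   2/3 ]
  [ 0    -2   3   1    -6 ]
  [ 0     0   1   0     0 ]
  [ 0  19/3  -9  -3  55/3 ]
Multiply R2 by -1/2.
  [ 1   2/3     0     0   2/3 ]
  [ 0     1  -3/2  -1/2     3 ]
  [ 0     0     1     0     0 ]
  [ 0  19/3    -9    -3  55/3 ]
Subtract 19/3 times R2 from R4.
  [ 1  2/3     0     0   2/3 ]
  [ 0    1  -3/2  -1/2     3 ]
  [ 0    0     1     0     0 ]
  [ 0    0   1/2   1/6  -2/3 ]
Subtract 1/2 times R3 from R4.
  [ 1  2/3     0     0   2/3 ]
  [ 0    1  -3/2  -1/2     3 ]
  [ 0    0     1     0     0 ]
  [ 0    0     0   1/6  -2/3 ]
Multiply R4 by 6.
  [ 1  2/3     0     0  2/3 ]
  [ 0    1  -3/2  -1/2    3 ]
  [ 0    0     1     0    0 ]
  [ 0    0     0     1   -4 ]
Add 1/2 times R4 to R2.
  [ 1  2/3     0  0  2/3 ]
  [ 0    1  -3/2  0    1 ]
  [ 0    0     1  0    0 ]
  [ 0    0     0  1   -4 ]
Add 3/2 times R3 to R2.
  [ 1  2/3  0  0  2/3 ]
  [ 0    1  0  0    1 ]
  [ 0    0  1  0    0 ]
  [ 0    0  0  1   -4 ]
Subtract 2/3 times R2 from R1.
  [ 1  0  0  0   0 ]
  [ 0  1  0  0   1 ]
  [ 0  0  1  0   0 ]
  [ 0  0  0  1  -4 ]
Pivot columns are the columns containing a leading 1.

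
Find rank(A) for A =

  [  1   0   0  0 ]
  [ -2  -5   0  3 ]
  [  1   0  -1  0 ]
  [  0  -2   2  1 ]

rank = 4

ρ2 → ρ2 + 2·ρ1
  [ 1   0   0  0 ]
  [ 0  -5   0  3 ]
  [ 1   0  -1  0 ]
  [ 0  -2   2  1 ]
ρ3 → ρ3 − ρ1
  [ 1   0   0  0 ]
  [ 0  -5   0  3 ]
  [ 0   0  -1  0 ]
  [ 0  -2   2  1 ]
ρ2 → -1/5·ρ2
  [ 1   0   0     0 ]
  [ 0   1   0  -3/5 ]
  [ 0   0  -1     0 ]
  [ 0  -2   2     1 ]
ρ4 → ρ4 + 2·ρ2
  [ 1  0   0     0 ]
  [ 0  1   0  -3/5 ]
  [ 0  0  -1     0 ]
  [ 0  0   2  -1/5 ]
ρ3 → -1·ρ3
  [ 1  0  0     0 ]
  [ 0  1  0  -3/5 ]
  [ 0  0  1     0 ]
  [ 0  0  2  -1/5 ]
ρ4 → ρ4 − 2·ρ3
  [ 1  0  0     0 ]
  [ 0  1  0  -3/5 ]
  [ 0  0  1     0 ]
  [ 0  0  0  -1/5 ]
ρ4 → -5·ρ4
  [ 1  0  0     0 ]
  [ 0  1  0  -3/5 ]
  [ 0  0  1     0 ]
  [ 0  0  0     1 ]
ρ2 → ρ2 + 3/5·ρ4
  [ 1  0  0  0 ]
  [ 0  1  0  0 ]
  [ 0  0  1  0 ]
  [ 0  0  0  1 ]
The reduced form has 4 nonzero rows.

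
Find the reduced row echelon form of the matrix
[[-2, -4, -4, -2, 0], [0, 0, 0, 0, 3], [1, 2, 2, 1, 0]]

[[1, 2, 2, 1, 0], [0, 0, 0, 0, 1], [0, 0, 0, 0, 0]]

R1 ← -1/2·R1
R3 ← R3 − R1
R2 ← 1/3·R2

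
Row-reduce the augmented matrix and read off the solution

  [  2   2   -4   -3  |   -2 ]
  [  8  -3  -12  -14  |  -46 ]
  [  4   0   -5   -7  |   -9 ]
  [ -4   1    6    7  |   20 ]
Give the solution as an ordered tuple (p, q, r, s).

(-3, 6, 5, -4)

Multiply R1 by 1/2.
  [  1   1   -2  -3/2  |   -1 ]
  [  8  -3  -12   -14  |  -46 ]
  [  4   0   -5    -7  |   -9 ]
  [ -4   1    6     7  |   20 ]
Subtract 8 times R1 from R2.
  [  1    1  -2  -3/2  |   -1 ]
  [  0  -11   4    -2  |  -38 ]
  [  4    0  -5    -7  |   -9 ]
  [ -4    1   6     7  |   20 ]
Subtract 4 times R1 from R3.
  [  1    1  -2  -3/2  |   -1 ]
  [  0  -11   4    -2  |  -38 ]
  [  0   -4   3    -1  |   -5 ]
  [ -4    1   6     7  |   20 ]
Add 4 times R1 to R4.
  [ 1    1  -2  -3/2  |   -1 ]
  [ 0  -11   4    -2  |  -38 ]
  [ 0   -4   3    -1  |   -5 ]
  [ 0    5  -2     1  |   16 ]
Multiply R2 by -1/11.
  [ 1   1     -2  -3/2  |     -1 ]
  [ 0   1  -4/11  2/11  |  38/11 ]
  [ 0  -4      3    -1  |     -5 ]
  [ 0   5     -2     1  |     16 ]
Add 4 times R2 to R3.
  [ 1  1     -2   -3/2  |     -1 ]
  [ 0  1  -4/11   2/11  |  38/11 ]
  [ 0  0  17/11  -3/11  |  97/11 ]
  [ 0  5     -2      1  |     16 ]
Subtract 5 times R2 from R4.
  [ 1  1     -2   -3/2  |      -1 ]
  [ 0  1  -4/11   2/11  |   38/11 ]
  [ 0  0  17/11  -3/11  |   97/11 ]
  [ 0  0  -2/11   1/11  |  -14/11 ]
Multiply R3 by 11/17.
  [ 1  1     -2   -3/2  |      -1 ]
  [ 0  1  -4/11   2/11  |   38/11 ]
  [ 0  0      1  -3/17  |   97/17 ]
  [ 0  0  -2/11   1/11  |  -14/11 ]
Add 2/11 times R3 to R4.
  [ 1  1     -2   -3/2  |     -1 ]
  [ 0  1  -4/11   2/11  |  38/11 ]
  [ 0  0      1  -3/17  |  97/17 ]
  [ 0  0      0   1/17  |  -4/17 ]
Multiply R4 by 17.
  [ 1  1     -2   -3/2  |     -1 ]
  [ 0  1  -4/11   2/11  |  38/11 ]
  [ 0  0      1  -3/17  |  97/17 ]
  [ 0  0      0      1  |     -4 ]
Add 3/17 times R4 to R3.
  [ 1  1     -2  -3/2  |     -1 ]
  [ 0  1  -4/11  2/11  |  38/11 ]
  [ 0  0      1     0  |      5 ]
  [ 0  0      0     1  |     -4 ]
Subtract 2/11 times R4 from R2.
  [ 1  1     -2  -3/2  |     -1 ]
  [ 0  1  -4/11     0  |  46/11 ]
  [ 0  0      1     0  |      5 ]
  [ 0  0      0     1  |     -4 ]
Add 3/2 times R4 to R1.
  [ 1  1     -2  0  |     -7 ]
  [ 0  1  -4/11  0  |  46/11 ]
  [ 0  0      1  0  |      5 ]
  [ 0  0      0  1  |     -4 ]
Add 4/11 times R3 to R2.
  [ 1  1  -2  0  |  -7 ]
  [ 0  1   0  0  |   6 ]
  [ 0  0   1  0  |   5 ]
  [ 0  0   0  1  |  -4 ]
Add 2 times R3 to R1.
  [ 1  1  0  0  |   3 ]
  [ 0  1  0  0  |   6 ]
  [ 0  0  1  0  |   5 ]
  [ 0  0  0  1  |  -4 ]
Subtract R2 from R1.
  [ 1  0  0  0  |  -3 ]
  [ 0  1  0  0  |   6 ]
  [ 0  0  1  0  |   5 ]
  [ 0  0  0  1  |  -4 ]
Reading off the last column: p = -3, q = 6, r = 5, s = -4.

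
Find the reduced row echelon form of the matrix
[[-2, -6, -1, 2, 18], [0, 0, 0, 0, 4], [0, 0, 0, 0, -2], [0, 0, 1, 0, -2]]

R1 := -1/2·R1
  [ 1  3  1/2  -1  -9 ]
  [ 0  0    0   0   4 ]
  [ 0  0    0   0  -2 ]
  [ 0  0    1   0  -2 ]
R2 <-> R4
  [ 1  3  1/2  -1  -9 ]
  [ 0  0    1   0  -2 ]
  [ 0  0    0   0  -2 ]
  [ 0  0    0   0   4 ]
R3 := -1/2·R3
  [ 1  3  1/2  -1  -9 ]
  [ 0  0    1   0  -2 ]
  [ 0  0    0   0   1 ]
  [ 0  0    0   0   4 ]
R4 := R4 − 4·R3
  [ 1  3  1/2  -1  -9 ]
  [ 0  0    1   0  -2 ]
  [ 0  0    0   0   1 ]
  [ 0  0    0   0   0 ]
R2 := R2 + 2·R3
  [ 1  3  1/2  -1  -9 ]
  [ 0  0    1   0   0 ]
  [ 0  0    0   0   1 ]
  [ 0  0    0   0   0 ]
R1 := R1 + 9·R3
  [ 1  3  1/2  -1  0 ]
  [ 0  0    1   0  0 ]
  [ 0  0    0   0  1 ]
  [ 0  0    0   0  0 ]
R1 := R1 − 1/2·R2
  [ 1  3  0  -1  0 ]
  [ 0  0  1   0  0 ]
  [ 0  0  0   0  1 ]
  [ 0  0  0   0  0 ]

[[1, 3, 0, -1, 0], [0, 0, 1, 0, 0], [0, 0, 0, 0, 1], [0, 0, 0, 0, 0]]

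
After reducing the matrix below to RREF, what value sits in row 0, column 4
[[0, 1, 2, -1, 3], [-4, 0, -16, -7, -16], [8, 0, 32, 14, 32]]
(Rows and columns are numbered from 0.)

Swap r1 and r2.
  [ -4  0  -16  -7  -16 ]
  [  0  1    2  -1    3 ]
  [  8  0   32  14   32 ]
Multiply r1 by -1/4.
  [ 1  0   4  7/4   4 ]
  [ 0  1   2   -1   3 ]
  [ 8  0  32   14  32 ]
Subtract 8 times r1 from r3.
  [ 1  0  4  7/4  4 ]
  [ 0  1  2   -1  3 ]
  [ 0  0  0    0  0 ]

4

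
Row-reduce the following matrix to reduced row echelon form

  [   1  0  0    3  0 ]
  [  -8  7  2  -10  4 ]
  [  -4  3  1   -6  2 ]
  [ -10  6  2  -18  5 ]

r2 := r2 + 8·r1
r3 := r3 + 4·r1
r4 := r4 + 10·r1
r2 := 1/7·r2
r3 := r3 − 3·r2
r4 := r4 − 6·r2
r3 := 7·r3
r4 := r4 − 2/7·r3
r3 := r3 − 2·r4
r2 := r2 − 4/7·r4
r2 := r2 − 2/7·r3

[[1, 0, 0, 3, 0], [0, 1, 0, 2, 0], [0, 0, 1, 0, 0], [0, 0, 0, 0, 1]]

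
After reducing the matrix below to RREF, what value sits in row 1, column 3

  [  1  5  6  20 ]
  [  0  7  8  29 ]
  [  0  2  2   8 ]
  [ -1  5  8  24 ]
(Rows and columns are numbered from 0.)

3

ρ4 -> ρ4 + ρ1
  [ 1   5   6  20 ]
  [ 0   7   8  29 ]
  [ 0   2   2   8 ]
  [ 0  10  14  44 ]
ρ2 -> 1/7·ρ2
  [ 1   5    6    20 ]
  [ 0   1  8/7  29/7 ]
  [ 0   2    2     8 ]
  [ 0  10   14    44 ]
ρ3 -> ρ3 − 2·ρ2
  [ 1   5     6    20 ]
  [ 0   1   8/7  29/7 ]
  [ 0   0  -2/7  -2/7 ]
  [ 0  10    14    44 ]
ρ4 -> ρ4 − 10·ρ2
  [ 1  5     6    20 ]
  [ 0  1   8/7  29/7 ]
  [ 0  0  -2/7  -2/7 ]
  [ 0  0  18/7  18/7 ]
ρ3 -> -7/2·ρ3
  [ 1  5     6    20 ]
  [ 0  1   8/7  29/7 ]
  [ 0  0     1     1 ]
  [ 0  0  18/7  18/7 ]
ρ4 -> ρ4 − 18/7·ρ3
  [ 1  5    6    20 ]
  [ 0  1  8/7  29/7 ]
  [ 0  0    1     1 ]
  [ 0  0    0     0 ]
ρ2 -> ρ2 − 8/7·ρ3
  [ 1  5  6  20 ]
  [ 0  1  0   3 ]
  [ 0  0  1   1 ]
  [ 0  0  0   0 ]
ρ1 -> ρ1 − 6·ρ3
  [ 1  5  0  14 ]
  [ 0  1  0   3 ]
  [ 0  0  1   1 ]
  [ 0  0  0   0 ]
ρ1 -> ρ1 − 5·ρ2
  [ 1  0  0  -1 ]
  [ 0  1  0   3 ]
  [ 0  0  1   1 ]
  [ 0  0  0   0 ]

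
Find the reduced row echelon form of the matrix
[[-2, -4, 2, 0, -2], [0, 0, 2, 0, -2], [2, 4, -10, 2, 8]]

Multiply R1 by -1/2.
  [ 1  2   -1  0   1 ]
  [ 0  0    2  0  -2 ]
  [ 2  4  -10  2   8 ]
Subtract 2 times R1 from R3.
  [ 1  2  -1  0   1 ]
  [ 0  0   2  0  -2 ]
  [ 0  0  -8  2   6 ]
Multiply R2 by 1/2.
  [ 1  2  -1  0   1 ]
  [ 0  0   1  0  -1 ]
  [ 0  0  -8  2   6 ]
Add 8 times R2 to R3.
  [ 1  2  -1  0   1 ]
  [ 0  0   1  0  -1 ]
  [ 0  0   0  2  -2 ]
Multiply R3 by 1/2.
  [ 1  2  -1  0   1 ]
  [ 0  0   1  0  -1 ]
  [ 0  0   0  1  -1 ]
Add R2 to R1.
  [ 1  2  0  0   0 ]
  [ 0  0  1  0  -1 ]
  [ 0  0  0  1  -1 ]

[[1, 2, 0, 0, 0], [0, 0, 1, 0, -1], [0, 0, 0, 1, -1]]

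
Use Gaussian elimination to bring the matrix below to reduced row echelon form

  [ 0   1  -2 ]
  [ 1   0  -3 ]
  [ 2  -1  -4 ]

Swap R1 and R2.
Subtract 2 times R1 from R3.
Add R2 to R3.

[[1, 0, -3], [0, 1, -2], [0, 0, 0]]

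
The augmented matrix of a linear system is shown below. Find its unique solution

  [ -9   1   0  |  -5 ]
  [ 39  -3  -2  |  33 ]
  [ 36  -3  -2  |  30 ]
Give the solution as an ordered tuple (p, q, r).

(1, 4, -3)

R1 ← -1/9·R1
  [  1  -1/9   0  |  5/9 ]
  [ 39    -3  -2  |   33 ]
  [ 36    -3  -2  |   30 ]
R2 ← R2 − 39·R1
  [  1  -1/9   0  |   5/9 ]
  [  0   4/3  -2  |  34/3 ]
  [ 36    -3  -2  |    30 ]
R3 ← R3 − 36·R1
  [ 1  -1/9   0  |   5/9 ]
  [ 0   4/3  -2  |  34/3 ]
  [ 0     1  -2  |    10 ]
R2 ← 3/4·R2
  [ 1  -1/9     0  |   5/9 ]
  [ 0     1  -3/2  |  17/2 ]
  [ 0     1    -2  |    10 ]
R3 ← R3 − R2
  [ 1  -1/9     0  |   5/9 ]
  [ 0     1  -3/2  |  17/2 ]
  [ 0     0  -1/2  |   3/2 ]
R3 ← -2·R3
  [ 1  -1/9     0  |   5/9 ]
  [ 0     1  -3/2  |  17/2 ]
  [ 0     0     1  |    -3 ]
R2 ← R2 + 3/2·R3
  [ 1  -1/9  0  |  5/9 ]
  [ 0     1  0  |    4 ]
  [ 0     0  1  |   -3 ]
R1 ← R1 + 1/9·R2
  [ 1  0  0  |   1 ]
  [ 0  1  0  |   4 ]
  [ 0  0  1  |  -3 ]
Reading off the last column: p = 1, q = 4, r = -3.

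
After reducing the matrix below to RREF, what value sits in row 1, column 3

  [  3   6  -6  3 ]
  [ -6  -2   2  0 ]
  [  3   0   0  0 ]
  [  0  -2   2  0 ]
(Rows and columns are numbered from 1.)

0

ρ1 -> 1/3·ρ1
  [  1   2  -2  1 ]
  [ -6  -2   2  0 ]
  [  3   0   0  0 ]
  [  0  -2   2  0 ]
ρ2 -> ρ2 + 6·ρ1
  [ 1   2   -2  1 ]
  [ 0  10  -10  6 ]
  [ 3   0    0  0 ]
  [ 0  -2    2  0 ]
ρ3 -> ρ3 − 3·ρ1
  [ 1   2   -2   1 ]
  [ 0  10  -10   6 ]
  [ 0  -6    6  -3 ]
  [ 0  -2    2   0 ]
ρ2 -> 1/10·ρ2
  [ 1   2  -2    1 ]
  [ 0   1  -1  3/5 ]
  [ 0  -6   6   -3 ]
  [ 0  -2   2    0 ]
ρ3 -> ρ3 + 6·ρ2
  [ 1   2  -2    1 ]
  [ 0   1  -1  3/5 ]
  [ 0   0   0  3/5 ]
  [ 0  -2   2    0 ]
ρ4 -> ρ4 + 2·ρ2
  [ 1  2  -2    1 ]
  [ 0  1  -1  3/5 ]
  [ 0  0   0  3/5 ]
  [ 0  0   0  6/5 ]
ρ3 -> 5/3·ρ3
  [ 1  2  -2    1 ]
  [ 0  1  -1  3/5 ]
  [ 0  0   0    1 ]
  [ 0  0   0  6/5 ]
ρ4 -> ρ4 − 6/5·ρ3
  [ 1  2  -2    1 ]
  [ 0  1  -1  3/5 ]
  [ 0  0   0    1 ]
  [ 0  0   0    0 ]
ρ2 -> ρ2 − 3/5·ρ3
  [ 1  2  -2  1 ]
  [ 0  1  -1  0 ]
  [ 0  0   0  1 ]
  [ 0  0   0  0 ]
ρ1 -> ρ1 − ρ3
  [ 1  2  -2  0 ]
  [ 0  1  -1  0 ]
  [ 0  0   0  1 ]
  [ 0  0   0  0 ]
ρ1 -> ρ1 − 2·ρ2
  [ 1  0   0  0 ]
  [ 0  1  -1  0 ]
  [ 0  0   0  1 ]
  [ 0  0   0  0 ]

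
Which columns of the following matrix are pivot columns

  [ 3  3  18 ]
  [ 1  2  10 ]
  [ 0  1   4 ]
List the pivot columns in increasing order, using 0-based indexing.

0, 1

R1 ← 1/3·R1
  [ 1  1   6 ]
  [ 1  2  10 ]
  [ 0  1   4 ]
R2 ← R2 − R1
  [ 1  1  6 ]
  [ 0  1  4 ]
  [ 0  1  4 ]
R3 ← R3 − R2
  [ 1  1  6 ]
  [ 0  1  4 ]
  [ 0  0  0 ]
R1 ← R1 − R2
  [ 1  0  2 ]
  [ 0  1  4 ]
  [ 0  0  0 ]
Pivot columns are the columns containing a leading 1.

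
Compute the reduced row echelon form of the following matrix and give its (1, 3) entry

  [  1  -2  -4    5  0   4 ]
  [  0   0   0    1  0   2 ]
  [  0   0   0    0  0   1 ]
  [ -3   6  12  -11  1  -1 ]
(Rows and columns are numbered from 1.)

-4

Add 3 times R1 to R4.
Subtract 4 times R2 from R4.
Swap R3 and R4.
Subtract 3 times R4 from R3.
Subtract 2 times R4 from R2.
Subtract 4 times R4 from R1.
Subtract 5 times R2 from R1.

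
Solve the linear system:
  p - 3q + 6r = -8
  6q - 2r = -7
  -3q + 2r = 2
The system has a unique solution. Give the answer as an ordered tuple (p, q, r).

(-4, -5/3, -3/2)

Form the augmented matrix and row-reduce:
  [ 1  -3   6  |  -8 ]
  [ 0   6  -2  |  -7 ]
  [ 0  -3   2  |   2 ]
r2 -> 1/6·r2
r3 -> r3 + 3·r2
r2 -> r2 + 1/3·r3
r1 -> r1 − 6·r3
r1 -> r1 + 3·r2
Reading off the last column: p = -4, q = -5/3, r = -3/2.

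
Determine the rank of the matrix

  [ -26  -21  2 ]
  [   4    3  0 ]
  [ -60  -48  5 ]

rank = 3

ρ1 ← -1/26·ρ1
  [   1  21/26  -1/13 ]
  [   4      3      0 ]
  [ -60    -48      5 ]
ρ2 ← ρ2 − 4·ρ1
  [   1  21/26  -1/13 ]
  [   0  -3/13   4/13 ]
  [ -60    -48      5 ]
ρ3 ← ρ3 + 60·ρ1
  [ 1  21/26  -1/13 ]
  [ 0  -3/13   4/13 ]
  [ 0   6/13   5/13 ]
ρ2 ← -13/3·ρ2
  [ 1  21/26  -1/13 ]
  [ 0      1   -4/3 ]
  [ 0   6/13   5/13 ]
ρ3 ← ρ3 − 6/13·ρ2
  [ 1  21/26  -1/13 ]
  [ 0      1   -4/3 ]
  [ 0      0      1 ]
ρ2 ← ρ2 + 4/3·ρ3
  [ 1  21/26  -1/13 ]
  [ 0      1      0 ]
  [ 0      0      1 ]
ρ1 ← ρ1 + 1/13·ρ3
  [ 1  21/26  0 ]
  [ 0      1  0 ]
  [ 0      0  1 ]
ρ1 ← ρ1 − 21/26·ρ2
  [ 1  0  0 ]
  [ 0  1  0 ]
  [ 0  0  1 ]
The reduced form has 3 nonzero rows.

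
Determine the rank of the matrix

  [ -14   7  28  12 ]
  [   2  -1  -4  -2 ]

rank = 2

R1 := -1/14·R1
R2 := R2 − 2·R1
R2 := -7/2·R2
R1 := R1 + 6/7·R2
The reduced form has 2 nonzero rows.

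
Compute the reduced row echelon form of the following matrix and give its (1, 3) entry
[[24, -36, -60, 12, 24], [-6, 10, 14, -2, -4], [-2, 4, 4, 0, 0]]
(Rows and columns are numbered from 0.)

1

ρ1 ← 1/24·ρ1
  [  1  -3/2  -5/2  1/2   1 ]
  [ -6    10    14   -2  -4 ]
  [ -2     4     4    0   0 ]
ρ2 ← ρ2 + 6·ρ1
  [  1  -3/2  -5/2  1/2  1 ]
  [  0     1    -1    1  2 ]
  [ -2     4     4    0  0 ]
ρ3 ← ρ3 + 2·ρ1
  [ 1  -3/2  -5/2  1/2  1 ]
  [ 0     1    -1    1  2 ]
  [ 0     1    -1    1  2 ]
ρ3 ← ρ3 − ρ2
  [ 1  -3/2  -5/2  1/2  1 ]
  [ 0     1    -1    1  2 ]
  [ 0     0     0    0  0 ]
ρ1 ← ρ1 + 3/2·ρ2
  [ 1  0  -4  2  4 ]
  [ 0  1  -1  1  2 ]
  [ 0  0   0  0  0 ]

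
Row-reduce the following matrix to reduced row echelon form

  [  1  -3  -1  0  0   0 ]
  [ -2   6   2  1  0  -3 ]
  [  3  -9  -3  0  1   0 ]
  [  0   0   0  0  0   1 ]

r2 -> r2 + 2·r1
  [ 1  -3  -1  0  0   0 ]
  [ 0   0   0  1  0  -3 ]
  [ 3  -9  -3  0  1   0 ]
  [ 0   0   0  0  0   1 ]
r3 -> r3 − 3·r1
  [ 1  -3  -1  0  0   0 ]
  [ 0   0   0  1  0  -3 ]
  [ 0   0   0  0  1   0 ]
  [ 0   0   0  0  0   1 ]
r2 -> r2 + 3·r4
  [ 1  -3  -1  0  0  0 ]
  [ 0   0   0  1  0  0 ]
  [ 0   0   0  0  1  0 ]
  [ 0   0   0  0  0  1 ]

[[1, -3, -1, 0, 0, 0], [0, 0, 0, 1, 0, 0], [0, 0, 0, 0, 1, 0], [0, 0, 0, 0, 0, 1]]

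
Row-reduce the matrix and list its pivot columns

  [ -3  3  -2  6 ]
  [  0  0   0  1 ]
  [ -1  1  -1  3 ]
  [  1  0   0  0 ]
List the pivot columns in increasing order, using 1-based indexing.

r1 -> -1/3·r1
r3 -> r3 + r1
r4 -> r4 − r1
r2 <=> r4
r3 -> -3·r3
r3 -> r3 + 3·r4
r2 -> r2 − 2·r4
r1 -> r1 + 2·r4
r2 -> r2 + 2/3·r3
r1 -> r1 − 2/3·r3
r1 -> r1 + r2
Pivot columns are the columns containing a leading 1.

1, 2, 3, 4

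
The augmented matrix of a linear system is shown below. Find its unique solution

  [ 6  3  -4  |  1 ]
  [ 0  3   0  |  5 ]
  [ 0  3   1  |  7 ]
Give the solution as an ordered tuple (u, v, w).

(2/3, 5/3, 2)

Multiply ρ1 by 1/6.
  [ 1  1/2  -2/3  |  1/6 ]
  [ 0    3     0  |    5 ]
  [ 0    3     1  |    7 ]
Multiply ρ2 by 1/3.
  [ 1  1/2  -2/3  |  1/6 ]
  [ 0    1     0  |  5/3 ]
  [ 0    3     1  |    7 ]
Subtract 3 times ρ2 from ρ3.
  [ 1  1/2  -2/3  |  1/6 ]
  [ 0    1     0  |  5/3 ]
  [ 0    0     1  |    2 ]
Add 2/3 times ρ3 to ρ1.
  [ 1  1/2  0  |  3/2 ]
  [ 0    1  0  |  5/3 ]
  [ 0    0  1  |    2 ]
Subtract 1/2 times ρ2 from ρ1.
  [ 1  0  0  |  2/3 ]
  [ 0  1  0  |  5/3 ]
  [ 0  0  1  |    2 ]
Reading off the last column: u = 2/3, v = 5/3, w = 2.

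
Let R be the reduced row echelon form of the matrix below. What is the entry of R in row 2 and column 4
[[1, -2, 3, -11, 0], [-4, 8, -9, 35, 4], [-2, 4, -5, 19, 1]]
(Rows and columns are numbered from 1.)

r2 → r2 + 4·r1
  [  1  -2   3  -11  0 ]
  [  0   0   3   -9  4 ]
  [ -2   4  -5   19  1 ]
r3 → r3 + 2·r1
  [ 1  -2  3  -11  0 ]
  [ 0   0  3   -9  4 ]
  [ 0   0  1   -3  1 ]
r2 → 1/3·r2
  [ 1  -2  3  -11    0 ]
  [ 0   0  1   -3  4/3 ]
  [ 0   0  1   -3    1 ]
r3 → r3 − r2
  [ 1  -2  3  -11     0 ]
  [ 0   0  1   -3   4/3 ]
  [ 0   0  0    0  -1/3 ]
r3 → -3·r3
  [ 1  -2  3  -11    0 ]
  [ 0   0  1   -3  4/3 ]
  [ 0   0  0    0    1 ]
r2 → r2 − 4/3·r3
  [ 1  -2  3  -11  0 ]
  [ 0   0  1   -3  0 ]
  [ 0   0  0    0  1 ]
r1 → r1 − 3·r2
  [ 1  -2  0  -2  0 ]
  [ 0   0  1  -3  0 ]
  [ 0   0  0   0  1 ]

-3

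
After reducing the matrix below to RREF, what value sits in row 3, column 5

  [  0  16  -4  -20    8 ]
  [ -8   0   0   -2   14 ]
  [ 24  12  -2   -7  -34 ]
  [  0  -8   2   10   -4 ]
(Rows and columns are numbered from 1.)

Swap R1 and R2.
  [ -8   0   0   -2   14 ]
  [  0  16  -4  -20    8 ]
  [ 24  12  -2   -7  -34 ]
  [  0  -8   2   10   -4 ]
Multiply R1 by -1/8.
  [  1   0   0  1/4  -7/4 ]
  [  0  16  -4  -20     8 ]
  [ 24  12  -2   -7   -34 ]
  [  0  -8   2   10    -4 ]
Subtract 24 times R1 from R3.
  [ 1   0   0  1/4  -7/4 ]
  [ 0  16  -4  -20     8 ]
  [ 0  12  -2  -13     8 ]
  [ 0  -8   2   10    -4 ]
Multiply R2 by 1/16.
  [ 1   0     0   1/4  -7/4 ]
  [ 0   1  -1/4  -5/4   1/2 ]
  [ 0  12    -2   -13     8 ]
  [ 0  -8     2    10    -4 ]
Subtract 12 times R2 from R3.
  [ 1   0     0   1/4  -7/4 ]
  [ 0   1  -1/4  -5/4   1/2 ]
  [ 0   0     1     2     2 ]
  [ 0  -8     2    10    -4 ]
Add 8 times R2 to R4.
  [ 1  0     0   1/4  -7/4 ]
  [ 0  1  -1/4  -5/4   1/2 ]
  [ 0  0     1     2     2 ]
  [ 0  0     0     0     0 ]
Add 1/4 times R3 to R2.
  [ 1  0  0   1/4  -7/4 ]
  [ 0  1  0  -3/4     1 ]
  [ 0  0  1     2     2 ]
  [ 0  0  0     0     0 ]

2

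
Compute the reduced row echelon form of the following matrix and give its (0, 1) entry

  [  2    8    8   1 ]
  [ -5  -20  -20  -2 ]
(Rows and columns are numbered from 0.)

4

R1 ← 1/2·R1
  [  1    4    4  1/2 ]
  [ -5  -20  -20   -2 ]
R2 ← R2 + 5·R1
  [ 1  4  4  1/2 ]
  [ 0  0  0  1/2 ]
R2 ← 2·R2
  [ 1  4  4  1/2 ]
  [ 0  0  0    1 ]
R1 ← R1 − 1/2·R2
  [ 1  4  4  0 ]
  [ 0  0  0  1 ]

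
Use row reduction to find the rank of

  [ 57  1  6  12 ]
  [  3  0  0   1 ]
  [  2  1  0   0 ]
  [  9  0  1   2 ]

R1 → 1/57·R1
R2 → R2 − 3·R1
R3 → R3 − 2·R1
R4 → R4 − 9·R1
R2 → -19·R2
R3 → R3 − 55/57·R2
R4 → R4 + 3/19·R2
R3 → -1/6·R3
R4 → R4 − R3
R4 → 18·R4
R3 → R3 + 19/18·R4
R2 → R2 + 7·R4
R1 → R1 − 4/19·R4
R2 → R2 − 6·R3
R1 → R1 − 2/19·R3
R1 → R1 − 1/57·R2
The reduced form has 4 nonzero rows.

rank = 4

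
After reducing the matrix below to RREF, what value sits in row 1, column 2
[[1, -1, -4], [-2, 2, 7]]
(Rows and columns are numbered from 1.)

Add 2 times ρ1 to ρ2.
  [ 1  -1  -4 ]
  [ 0   0  -1 ]
Multiply ρ2 by -1.
  [ 1  -1  -4 ]
  [ 0   0   1 ]
Add 4 times ρ2 to ρ1.
  [ 1  -1  0 ]
  [ 0   0  1 ]

-1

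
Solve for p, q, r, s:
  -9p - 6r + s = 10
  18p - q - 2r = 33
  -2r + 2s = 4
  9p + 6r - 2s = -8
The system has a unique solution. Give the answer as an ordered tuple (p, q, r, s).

(4/3, -1, -4, -2)

Form the augmented matrix and row-reduce:
  [ -9   0  -6   1  |  10 ]
  [ 18  -1  -2   0  |  33 ]
  [  0   0  -2   2  |   4 ]
  [  9   0   6  -2  |  -8 ]
r1 := -1/9·r1
r2 := r2 − 18·r1
r4 := r4 − 9·r1
r2 := -1·r2
r3 := -1/2·r3
r4 := -1·r4
r3 := r3 + r4
r2 := r2 + 2·r4
r1 := r1 + 1/9·r4
r2 := r2 − 14·r3
r1 := r1 − 2/3·r3
Reading off the last column: p = 4/3, q = -1, r = -4, s = -2.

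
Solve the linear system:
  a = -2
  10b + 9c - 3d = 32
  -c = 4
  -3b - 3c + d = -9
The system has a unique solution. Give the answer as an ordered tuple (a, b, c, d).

(-2, 5, -4, -6)

Form the augmented matrix and row-reduce:
  [ 1   0   0   0  |  -2 ]
  [ 0  10   9  -3  |  32 ]
  [ 0   0  -1   0  |   4 ]
  [ 0  -3  -3   1  |  -9 ]
Multiply r2 by 1/10.
  [ 1   0     0      0  |    -2 ]
  [ 0   1  9/10  -3/10  |  16/5 ]
  [ 0   0    -1      0  |     4 ]
  [ 0  -3    -3      1  |    -9 ]
Add 3 times r2 to r4.
  [ 1  0      0      0  |    -2 ]
  [ 0  1   9/10  -3/10  |  16/5 ]
  [ 0  0     -1      0  |     4 ]
  [ 0  0  -3/10   1/10  |   3/5 ]
Multiply r3 by -1.
  [ 1  0      0      0  |    -2 ]
  [ 0  1   9/10  -3/10  |  16/5 ]
  [ 0  0      1      0  |    -4 ]
  [ 0  0  -3/10   1/10  |   3/5 ]
Add 3/10 times r3 to r4.
  [ 1  0     0      0  |    -2 ]
  [ 0  1  9/10  -3/10  |  16/5 ]
  [ 0  0     1      0  |    -4 ]
  [ 0  0     0   1/10  |  -3/5 ]
Multiply r4 by 10.
  [ 1  0     0      0  |    -2 ]
  [ 0  1  9/10  -3/10  |  16/5 ]
  [ 0  0     1      0  |    -4 ]
  [ 0  0     0      1  |    -6 ]
Add 3/10 times r4 to r2.
  [ 1  0     0  0  |   -2 ]
  [ 0  1  9/10  0  |  7/5 ]
  [ 0  0     1  0  |   -4 ]
  [ 0  0     0  1  |   -6 ]
Subtract 9/10 times r3 from r2.
  [ 1  0  0  0  |  -2 ]
  [ 0  1  0  0  |   5 ]
  [ 0  0  1  0  |  -4 ]
  [ 0  0  0  1  |  -6 ]
Reading off the last column: a = -2, b = 5, c = -4, d = -6.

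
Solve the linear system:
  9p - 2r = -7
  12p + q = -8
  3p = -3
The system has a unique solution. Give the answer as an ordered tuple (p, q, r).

Form the augmented matrix and row-reduce:
  [  9  0  -2  |  -7 ]
  [ 12  1   0  |  -8 ]
  [  3  0   0  |  -3 ]
Multiply ρ1 by 1/9.
Subtract 12 times ρ1 from ρ2.
Subtract 3 times ρ1 from ρ3.
Multiply ρ3 by 3/2.
Subtract 8/3 times ρ3 from ρ2.
Add 2/9 times ρ3 to ρ1.
Reading off the last column: p = -1, q = 4, r = -1.

(-1, 4, -1)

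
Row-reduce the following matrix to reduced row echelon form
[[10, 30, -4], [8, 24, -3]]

[[1, 3, 0], [0, 0, 1]]

ρ1 := 1/10·ρ1
  [ 1   3  -2/5 ]
  [ 8  24    -3 ]
ρ2 := ρ2 − 8·ρ1
  [ 1  3  -2/5 ]
  [ 0  0   1/5 ]
ρ2 := 5·ρ2
  [ 1  3  -2/5 ]
  [ 0  0     1 ]
ρ1 := ρ1 + 2/5·ρ2
  [ 1  3  0 ]
  [ 0  0  1 ]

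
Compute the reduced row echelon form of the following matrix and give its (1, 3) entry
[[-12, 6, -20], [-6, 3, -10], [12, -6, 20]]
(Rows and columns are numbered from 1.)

R1 → -1/12·R1
  [  1  -1/2  5/3 ]
  [ -6     3  -10 ]
  [ 12    -6   20 ]
R2 → R2 + 6·R1
  [  1  -1/2  5/3 ]
  [  0     0    0 ]
  [ 12    -6   20 ]
R3 → R3 − 12·R1
  [ 1  -1/2  5/3 ]
  [ 0     0    0 ]
  [ 0     0    0 ]

5/3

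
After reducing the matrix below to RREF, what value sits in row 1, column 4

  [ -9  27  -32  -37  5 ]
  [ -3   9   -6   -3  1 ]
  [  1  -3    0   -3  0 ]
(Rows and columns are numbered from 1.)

R1 -> -1/9·R1
R2 -> R2 + 3·R1
R3 -> R3 − R1
R2 -> 3/14·R2
R3 -> R3 + 32/9·R2
R3 -> 21·R3
R2 -> R2 + 1/7·R3
R1 -> R1 + 5/9·R3
R1 -> R1 − 32/9·R2

-3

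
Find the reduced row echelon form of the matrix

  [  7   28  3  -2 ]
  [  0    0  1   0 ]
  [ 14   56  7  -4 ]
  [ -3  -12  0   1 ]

[[1, 4, 0, 0], [0, 0, 1, 0], [0, 0, 0, 1], [0, 0, 0, 0]]

r1 → 1/7·r1
r3 → r3 − 14·r1
r4 → r4 + 3·r1
r3 → r3 − r2
r4 → r4 − 9/7·r2
r3 <=> r4
r3 → 7·r3
r1 → r1 + 2/7·r3
r1 → r1 − 3/7·r2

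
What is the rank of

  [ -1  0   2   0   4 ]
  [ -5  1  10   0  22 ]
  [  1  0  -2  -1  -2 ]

rank = 3

r1 -> -1·r1
  [  1  0  -2   0  -4 ]
  [ -5  1  10   0  22 ]
  [  1  0  -2  -1  -2 ]
r2 -> r2 + 5·r1
  [ 1  0  -2   0  -4 ]
  [ 0  1   0   0   2 ]
  [ 1  0  -2  -1  -2 ]
r3 -> r3 − r1
  [ 1  0  -2   0  -4 ]
  [ 0  1   0   0   2 ]
  [ 0  0   0  -1   2 ]
r3 -> -1·r3
  [ 1  0  -2  0  -4 ]
  [ 0  1   0  0   2 ]
  [ 0  0   0  1  -2 ]
The reduced form has 3 nonzero rows.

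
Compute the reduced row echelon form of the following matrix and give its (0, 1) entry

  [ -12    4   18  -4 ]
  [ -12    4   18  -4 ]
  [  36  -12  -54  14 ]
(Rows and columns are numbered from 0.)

-1/3

R1 := -1/12·R1
  [   1  -1/3  -3/2  1/3 ]
  [ -12     4    18   -4 ]
  [  36   -12   -54   14 ]
R2 := R2 + 12·R1
  [  1  -1/3  -3/2  1/3 ]
  [  0     0     0    0 ]
  [ 36   -12   -54   14 ]
R3 := R3 − 36·R1
  [ 1  -1/3  -3/2  1/3 ]
  [ 0     0     0    0 ]
  [ 0     0     0    2 ]
R2 <=> R3
  [ 1  -1/3  -3/2  1/3 ]
  [ 0     0     0    2 ]
  [ 0     0     0    0 ]
R2 := 1/2·R2
  [ 1  -1/3  -3/2  1/3 ]
  [ 0     0     0    1 ]
  [ 0     0     0    0 ]
R1 := R1 − 1/3·R2
  [ 1  -1/3  -3/2  0 ]
  [ 0     0     0  1 ]
  [ 0     0     0  0 ]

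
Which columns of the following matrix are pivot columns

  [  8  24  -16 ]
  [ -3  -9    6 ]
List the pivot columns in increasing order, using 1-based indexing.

1

r1 -> 1/8·r1
  [  1   3  -2 ]
  [ -3  -9   6 ]
r2 -> r2 + 3·r1
  [ 1  3  -2 ]
  [ 0  0   0 ]
Pivot columns are the columns containing a leading 1.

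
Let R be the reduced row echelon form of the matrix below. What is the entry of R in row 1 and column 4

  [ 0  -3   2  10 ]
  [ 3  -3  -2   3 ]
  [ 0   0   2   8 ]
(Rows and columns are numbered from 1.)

r1 <-> r2
r1 := 1/3·r1
r2 := -1/3·r2
r3 := 1/2·r3
r2 := r2 + 2/3·r3
r1 := r1 + 2/3·r3
r1 := r1 + r2

3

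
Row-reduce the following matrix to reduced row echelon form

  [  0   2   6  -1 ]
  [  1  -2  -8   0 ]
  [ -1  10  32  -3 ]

[[1, 0, -2, 0], [0, 1, 3, 0], [0, 0, 0, 1]]

R1 <=> R2
  [  1  -2  -8   0 ]
  [  0   2   6  -1 ]
  [ -1  10  32  -3 ]
R3 ← R3 + R1
  [ 1  -2  -8   0 ]
  [ 0   2   6  -1 ]
  [ 0   8  24  -3 ]
R2 ← 1/2·R2
  [ 1  -2  -8     0 ]
  [ 0   1   3  -1/2 ]
  [ 0   8  24    -3 ]
R3 ← R3 − 8·R2
  [ 1  -2  -8     0 ]
  [ 0   1   3  -1/2 ]
  [ 0   0   0     1 ]
R2 ← R2 + 1/2·R3
  [ 1  -2  -8  0 ]
  [ 0   1   3  0 ]
  [ 0   0   0  1 ]
R1 ← R1 + 2·R2
  [ 1  0  -2  0 ]
  [ 0  1   3  0 ]
  [ 0  0   0  1 ]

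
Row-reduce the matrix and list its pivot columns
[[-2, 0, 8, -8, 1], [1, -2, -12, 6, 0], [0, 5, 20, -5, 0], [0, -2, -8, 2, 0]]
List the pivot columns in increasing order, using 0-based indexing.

Multiply r1 by -1/2.
  [ 1   0   -4   4  -1/2 ]
  [ 1  -2  -12   6     0 ]
  [ 0   5   20  -5     0 ]
  [ 0  -2   -8   2     0 ]
Subtract r1 from r2.
  [ 1   0  -4   4  -1/2 ]
  [ 0  -2  -8   2   1/2 ]
  [ 0   5  20  -5     0 ]
  [ 0  -2  -8   2     0 ]
Multiply r2 by -1/2.
  [ 1   0  -4   4  -1/2 ]
  [ 0   1   4  -1  -1/4 ]
  [ 0   5  20  -5     0 ]
  [ 0  -2  -8   2     0 ]
Subtract 5 times r2 from r3.
  [ 1   0  -4   4  -1/2 ]
  [ 0   1   4  -1  -1/4 ]
  [ 0   0   0   0   5/4 ]
  [ 0  -2  -8   2     0 ]
Add 2 times r2 to r4.
  [ 1  0  -4   4  -1/2 ]
  [ 0  1   4  -1  -1/4 ]
  [ 0  0   0   0   5/4 ]
  [ 0  0   0   0  -1/2 ]
Multiply r3 by 4/5.
  [ 1  0  -4   4  -1/2 ]
  [ 0  1   4  -1  -1/4 ]
  [ 0  0   0   0     1 ]
  [ 0  0   0   0  -1/2 ]
Add 1/2 times r3 to r4.
  [ 1  0  -4   4  -1/2 ]
  [ 0  1   4  -1  -1/4 ]
  [ 0  0   0   0     1 ]
  [ 0  0   0   0     0 ]
Add 1/4 times r3 to r2.
  [ 1  0  -4   4  -1/2 ]
  [ 0  1   4  -1     0 ]
  [ 0  0   0   0     1 ]
  [ 0  0   0   0     0 ]
Add 1/2 times r3 to r1.
  [ 1  0  -4   4  0 ]
  [ 0  1   4  -1  0 ]
  [ 0  0   0   0  1 ]
  [ 0  0   0   0  0 ]
Pivot columns are the columns containing a leading 1.

0, 1, 4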